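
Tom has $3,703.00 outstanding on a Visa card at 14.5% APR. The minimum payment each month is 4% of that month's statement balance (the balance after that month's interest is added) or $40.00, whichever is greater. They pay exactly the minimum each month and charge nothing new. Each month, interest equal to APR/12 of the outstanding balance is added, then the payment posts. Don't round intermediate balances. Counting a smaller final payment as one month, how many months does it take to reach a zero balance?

Monthly rate r = 14.5%/12 = 1.20833% = 0.0120833.
While 4% of the post-interest balance exceeds $40.00, each month B ← (B·(1+r))·(1 − 0.04), i.e. B shrinks by the factor (1+r)·0.96 = 0.9716.
This holds for months 1–46. Entering month 47 the balance is $983.96; 4% of the post-interest balance is now below $40.00, so the flat $40.00 minimum applies from here.
From month 47 a fixed $40.00 at rate r clears $983.96 in 30 more payments. Total: 46 + 30 = 76 months.

76 months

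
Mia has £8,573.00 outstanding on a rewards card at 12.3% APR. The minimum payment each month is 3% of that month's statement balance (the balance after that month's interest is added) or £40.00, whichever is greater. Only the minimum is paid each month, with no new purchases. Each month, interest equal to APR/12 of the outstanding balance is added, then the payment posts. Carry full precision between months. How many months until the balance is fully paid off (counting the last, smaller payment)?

133 months

Monthly rate r = 12.3%/12 = 1.025% = 0.01025.
While 3% of the post-interest balance exceeds £40.00, each month B ← (B·(1+r))·(1 − 0.03), i.e. B shrinks by the factor (1+r)·0.97 = 0.97994.
This holds for months 1–93. Entering month 94 the balance is £1,302.53; 3% of the post-interest balance is now below £40.00, so the flat £40.00 minimum applies from here.
From month 94 a fixed £40.00 at rate r clears £1,302.53 in 40 more payments. Total: 93 + 40 = 133 months.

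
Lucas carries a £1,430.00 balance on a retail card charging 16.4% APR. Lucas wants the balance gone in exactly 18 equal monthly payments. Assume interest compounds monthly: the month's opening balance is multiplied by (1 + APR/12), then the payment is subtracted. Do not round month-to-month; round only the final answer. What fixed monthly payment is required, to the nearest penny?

£90.16

Monthly rate r = 16.4%/12 = 1.36667% = 0.0136667.
Level-payment amortization: P = B₀·r / (1 − (1+r)^(−n)) = 1430.00·0.0136667 / (1 − 1.01367^(−18)).
Denominator 1 − (1+r)^(−18) = 0.216774133.
P = 19.5433 / 0.216774133 ≈ 90.16.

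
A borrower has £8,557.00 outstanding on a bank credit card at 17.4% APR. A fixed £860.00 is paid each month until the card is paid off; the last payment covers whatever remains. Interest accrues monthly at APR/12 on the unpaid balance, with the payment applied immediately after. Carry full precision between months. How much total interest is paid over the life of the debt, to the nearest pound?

Monthly rate r = 17.4%/12 = 1.45% = 0.0145.
Payoff takes n = ⌈−ln(1 − rB₀/P)/ln(1+r)⌉ = ⌈10.823⌉ = 11 payments; the last is £708.66.
Total paid = 10·£860.00 + £708.66 = £9,308.66.
Total interest = total paid − principal = £9,308.66 − £8,557.00 = £751.66.

£752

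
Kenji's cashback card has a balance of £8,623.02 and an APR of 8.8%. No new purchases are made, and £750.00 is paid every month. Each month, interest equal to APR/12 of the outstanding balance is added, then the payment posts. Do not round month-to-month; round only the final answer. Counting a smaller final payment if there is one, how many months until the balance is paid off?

13 months

Monthly rate r = 8.8%/12 = 0.733333% = 0.00733333.
Recurrence: B ← B·(1+r) − £750.00.
Month 1: interest £63.24; balance after payment £7,936.26.
Month 2: interest £58.20; balance after payment £7,244.45.
Closed form: n = −ln(1 − rB₀/P)/ln(1+r) = −ln(0.91569)/ln(1.00733) ≈ 12.055, so the balance reaches zero during payment 13.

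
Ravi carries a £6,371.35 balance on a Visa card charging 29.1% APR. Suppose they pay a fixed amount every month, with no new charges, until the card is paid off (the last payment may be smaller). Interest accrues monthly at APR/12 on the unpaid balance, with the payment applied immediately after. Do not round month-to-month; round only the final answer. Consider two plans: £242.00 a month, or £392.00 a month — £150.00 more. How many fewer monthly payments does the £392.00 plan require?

22 fewer payments

Monthly rate r = 29.1%/12 = 2.425% = 0.02425.
At £242.00/mo: n = ⌈−ln(1 − rB₀/P)/ln(1+r)⌉ = 43 payments (last £111.94); total interest = total paid − £6,371.35 = £3,904.59.
At £392.00/mo: 21 payments (last £358.71); total interest £1,827.36.
Payments saved = 43 − 21 = 22.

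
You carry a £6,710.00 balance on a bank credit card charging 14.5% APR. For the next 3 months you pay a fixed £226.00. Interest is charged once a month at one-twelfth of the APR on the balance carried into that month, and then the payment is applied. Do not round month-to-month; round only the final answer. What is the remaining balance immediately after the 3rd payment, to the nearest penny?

Monthly rate r = 14.5%/12 = 1.20833% = 0.0120833.
Each month: B ← B·(1+r) − £226.00.
Month 1: interest £81.08; balance after payment £6,565.08.
Month 2: interest £79.33; balance after payment £6,418.41.
Month 3: interest £77.56; balance after payment £6,269.96.

£6,269.96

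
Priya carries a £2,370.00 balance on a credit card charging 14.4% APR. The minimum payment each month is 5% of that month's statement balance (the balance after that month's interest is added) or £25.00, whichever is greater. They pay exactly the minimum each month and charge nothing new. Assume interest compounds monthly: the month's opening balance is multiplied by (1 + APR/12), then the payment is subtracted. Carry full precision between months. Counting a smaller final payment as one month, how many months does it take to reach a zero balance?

Monthly rate r = 14.4%/12 = 1.2% = 0.012.
While 5% of the post-interest balance exceeds £25.00, each month B ← (B·(1+r))·(1 − 0.05), i.e. B shrinks by the factor (1+r)·0.95 = 0.9614.
This holds for months 1–40. Entering month 41 the balance is £490.81; 5% of the post-interest balance is now below £25.00, so the flat £25.00 minimum applies from here.
From month 41 a fixed £25.00 at rate r clears £490.81 in 23 more payments. Total: 40 + 23 = 63 months.

63 months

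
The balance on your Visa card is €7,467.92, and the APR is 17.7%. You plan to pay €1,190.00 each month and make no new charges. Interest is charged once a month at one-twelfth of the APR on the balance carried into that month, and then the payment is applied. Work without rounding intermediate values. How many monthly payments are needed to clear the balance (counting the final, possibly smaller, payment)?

7 months

Monthly rate r = 17.7%/12 = 1.475% = 0.01475.
Recurrence: B ← B·(1+r) − €1,190.00.
Month 1: interest €110.15; balance after payment €6,388.07.
Month 2: interest €94.22; balance after payment €5,292.30.
Closed form: n = −ln(1 − rB₀/P)/ln(1+r) = −ln(0.90744)/ln(1.01475) ≈ 6.634, so the balance reaches zero during payment 7.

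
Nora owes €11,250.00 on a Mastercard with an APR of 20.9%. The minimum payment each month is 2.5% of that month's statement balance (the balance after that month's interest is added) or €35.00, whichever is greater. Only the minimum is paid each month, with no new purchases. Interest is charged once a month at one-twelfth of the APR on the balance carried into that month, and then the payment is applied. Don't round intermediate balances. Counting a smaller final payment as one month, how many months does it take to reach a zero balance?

328 months

Monthly rate r = 20.9%/12 = 1.74167% = 0.0174167.
While 2.5% of the post-interest balance exceeds €35.00, each month B ← (B·(1+r))·(1 − 0.025), i.e. B shrinks by the factor (1+r)·0.975 = 0.99198.
This holds for months 1–261. Entering month 262 the balance is €1,375.80; 2.5% of the post-interest balance is now below €35.00, so the flat €35.00 minimum applies from here.
From month 262 a fixed €35.00 at rate r clears €1,375.80 in 67 more payments. Total: 261 + 67 = 328 months.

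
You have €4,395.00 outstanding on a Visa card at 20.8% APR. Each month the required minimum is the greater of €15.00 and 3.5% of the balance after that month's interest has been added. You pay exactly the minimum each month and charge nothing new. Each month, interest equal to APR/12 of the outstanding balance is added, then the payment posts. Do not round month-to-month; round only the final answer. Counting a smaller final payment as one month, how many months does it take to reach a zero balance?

Monthly rate r = 20.8%/12 = 1.73333% = 0.0173333.
While 3.5% of the post-interest balance exceeds €15.00, each month B ← (B·(1+r))·(1 − 0.035), i.e. B shrinks by the factor (1+r)·0.965 = 0.98173.
This holds for months 1–128. Entering month 129 the balance is €414.72; 3.5% of the post-interest balance is now below €15.00, so the flat €15.00 minimum applies from here.
From month 129 a fixed €15.00 at rate r clears €414.72 in 38 more payments. Total: 128 + 38 = 166 months.

166 months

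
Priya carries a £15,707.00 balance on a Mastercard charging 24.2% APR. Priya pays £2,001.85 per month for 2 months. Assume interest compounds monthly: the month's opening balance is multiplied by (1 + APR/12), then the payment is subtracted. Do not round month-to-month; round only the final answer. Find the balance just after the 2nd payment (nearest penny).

£12,302.83

Monthly rate r = 24.2%/12 = 2.01667% = 0.0201667.
Each month: B ← B·(1+r) − £2,001.85.
Month 1: interest £316.76; balance after payment £14,021.91.
Month 2: interest £282.78; balance after payment £12,302.83.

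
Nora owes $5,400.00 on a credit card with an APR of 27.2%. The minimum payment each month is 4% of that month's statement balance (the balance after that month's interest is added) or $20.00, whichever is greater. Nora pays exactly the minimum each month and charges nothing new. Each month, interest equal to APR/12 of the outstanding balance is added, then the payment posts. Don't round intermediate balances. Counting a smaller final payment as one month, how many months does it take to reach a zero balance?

Monthly rate r = 27.2%/12 = 2.26667% = 0.0226667.
While 4% of the post-interest balance exceeds $20.00, each month B ← (B·(1+r))·(1 − 0.04), i.e. B shrinks by the factor (1+r)·0.96 = 0.98176.
This holds for months 1–131. Entering month 132 the balance is $484.28; 4% of the post-interest balance is now below $20.00, so the flat $20.00 minimum applies from here.
From month 132 a fixed $20.00 at rate r clears $484.28 in 36 more payments. Total: 131 + 36 = 167 months.

167 months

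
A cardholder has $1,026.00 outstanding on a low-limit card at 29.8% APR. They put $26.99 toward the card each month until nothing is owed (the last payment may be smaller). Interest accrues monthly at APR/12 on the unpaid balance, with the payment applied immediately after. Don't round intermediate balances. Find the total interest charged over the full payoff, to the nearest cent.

Monthly rate r = 29.8%/12 = 2.48333% = 0.0248333.
Payoff takes n = ⌈−ln(1 − rB₀/P)/ln(1+r)⌉ = ⌈117.517⌉ = 118 payments; the last is $14.04.
Total paid = 117·$26.99 + $14.04 = $3,171.87.
Total interest = total paid − principal = $3,171.87 − $1,026.00 = $2,145.87.

$2,145.87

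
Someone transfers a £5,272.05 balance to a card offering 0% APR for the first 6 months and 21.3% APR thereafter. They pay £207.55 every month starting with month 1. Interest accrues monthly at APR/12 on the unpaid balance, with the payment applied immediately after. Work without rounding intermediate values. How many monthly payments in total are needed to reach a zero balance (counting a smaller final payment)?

Promo months 1–6 at r₀ = 0%/12 = 0; months 7+ at r₁ = 21.3%/12 = 0.01775.
After month 6 (no interest yet): B = £5,272.05 − 6·£207.55 = £4,026.75.
Then at r₁ with £207.55/mo: n₂ = −ln(1 − r₁·B/P)/ln(1+r₁) ≈ 23.99 → 24 more payments.

30 payments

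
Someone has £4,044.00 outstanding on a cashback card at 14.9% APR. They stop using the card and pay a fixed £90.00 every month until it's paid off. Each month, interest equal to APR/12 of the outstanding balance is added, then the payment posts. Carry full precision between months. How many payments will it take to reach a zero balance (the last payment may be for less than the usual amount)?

67 months

Monthly rate r = 14.9%/12 = 1.24167% = 0.0124167.
Recurrence: B ← B·(1+r) − £90.00.
Month 1: interest £50.21; balance after payment £4,004.21.
Month 2: interest £49.72; balance after payment £3,963.93.
Closed form: n = −ln(1 − rB₀/P)/ln(1+r) = −ln(0.44208)/ln(1.01242) ≈ 66.147, so the balance reaches zero during payment 67.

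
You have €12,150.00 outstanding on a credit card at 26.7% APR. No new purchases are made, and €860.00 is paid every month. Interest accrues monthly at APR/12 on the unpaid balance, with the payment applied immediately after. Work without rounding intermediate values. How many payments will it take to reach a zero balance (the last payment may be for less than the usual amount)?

18 months

Monthly rate r = 26.7%/12 = 2.225% = 0.02225.
Recurrence: B ← B·(1+r) − €860.00.
Month 1: interest €270.34; balance after payment €11,560.34.
Month 2: interest €257.22; balance after payment €10,957.56.
Closed form: n = −ln(1 − rB₀/P)/ln(1+r) = −ln(0.68565)/ln(1.02225) ≈ 17.149, so the balance reaches zero during payment 18.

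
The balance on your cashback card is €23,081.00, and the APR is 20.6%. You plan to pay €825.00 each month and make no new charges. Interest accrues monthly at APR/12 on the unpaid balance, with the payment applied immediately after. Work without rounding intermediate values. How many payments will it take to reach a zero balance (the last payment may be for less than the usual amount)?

39 months

Monthly rate r = 20.6%/12 = 1.71667% = 0.0171667.
Recurrence: B ← B·(1+r) − €825.00.
Month 1: interest €396.22; balance after payment €22,652.22.
Month 2: interest €388.86; balance after payment €22,216.09.
Closed form: n = −ln(1 − rB₀/P)/ln(1+r) = −ln(0.51973)/ln(1.01717) ≈ 38.450, so the balance reaches zero during payment 39.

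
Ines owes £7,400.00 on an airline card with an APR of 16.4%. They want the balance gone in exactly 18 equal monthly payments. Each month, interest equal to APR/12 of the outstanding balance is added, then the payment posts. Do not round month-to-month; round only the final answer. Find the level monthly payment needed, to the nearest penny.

Monthly rate r = 16.4%/12 = 1.36667% = 0.0136667.
Level-payment amortization: P = B₀·r / (1 − (1+r)^(−n)) = 7400.00·0.0136667 / (1 − 1.01367^(−18)).
Denominator 1 − (1+r)^(−18) = 0.216774133.
P = 101.133 / 0.216774133 ≈ 466.54.

£466.54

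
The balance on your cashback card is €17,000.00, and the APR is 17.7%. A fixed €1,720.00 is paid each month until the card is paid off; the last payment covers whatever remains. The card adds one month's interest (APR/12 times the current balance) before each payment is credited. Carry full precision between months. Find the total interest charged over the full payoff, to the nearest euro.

€1,512

Monthly rate r = 17.7%/12 = 1.475% = 0.01475.
Payoff takes n = ⌈−ln(1 − rB₀/P)/ln(1+r)⌉ = ⌈10.761⌉ = 11 payments; the last is €1,311.99.
Total paid = 10·€1,720.00 + €1,311.99 = €18,511.99.
Total interest = total paid − principal = €18,511.99 − €17,000.00 = €1,511.99.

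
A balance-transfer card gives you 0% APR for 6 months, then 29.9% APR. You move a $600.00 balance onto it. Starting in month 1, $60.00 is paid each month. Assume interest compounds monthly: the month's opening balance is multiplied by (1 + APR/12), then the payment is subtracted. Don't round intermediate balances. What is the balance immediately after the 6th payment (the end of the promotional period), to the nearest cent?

$240.00

Promo months 1–6 at r₀ = 0%/12 = 0; months 7+ at r₁ = 29.9%/12 = 0.0249167.
After month 6 (no interest yet): B = $600.00 − 6·$60.00 = $240.00.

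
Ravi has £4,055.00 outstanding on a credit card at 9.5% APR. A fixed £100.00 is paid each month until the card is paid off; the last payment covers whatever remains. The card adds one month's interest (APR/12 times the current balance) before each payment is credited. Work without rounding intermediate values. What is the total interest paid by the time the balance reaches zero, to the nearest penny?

Monthly rate r = 9.5%/12 = 0.791667% = 0.00791667.
Payoff takes n = ⌈−ln(1 − rB₀/P)/ln(1+r)⌉ = ⌈49.098⌉ = 50 payments; the last is £9.87.
Total paid = 49·£100.00 + £9.87 = £4,909.87.
Total interest = total paid − principal = £4,909.87 − £4,055.00 = £854.87.

£854.87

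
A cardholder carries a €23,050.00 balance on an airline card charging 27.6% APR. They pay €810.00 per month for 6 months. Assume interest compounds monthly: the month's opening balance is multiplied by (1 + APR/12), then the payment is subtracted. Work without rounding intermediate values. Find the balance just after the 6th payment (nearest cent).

€21,271.34

Monthly rate r = 27.6%/12 = 2.3% = 0.023.
Each month: B ← B·(1+r) − €810.00.
Month 1: interest €530.15; balance after payment €22,770.15.
Month 2: interest €523.71; balance after payment €22,483.86.
Month 3: interest €517.13; balance after payment €22,190.99.
Month 4: interest €510.39; balance after payment €21,891.39.
Month 5: interest €503.50; balance after payment €21,584.89.
Month 6: interest €496.45; balance after payment €21,271.34.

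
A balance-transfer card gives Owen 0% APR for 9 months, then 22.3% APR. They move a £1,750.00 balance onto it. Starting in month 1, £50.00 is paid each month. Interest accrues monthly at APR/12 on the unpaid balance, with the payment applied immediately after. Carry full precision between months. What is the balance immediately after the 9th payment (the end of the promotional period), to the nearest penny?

£1,300.00

Promo months 1–9 at r₀ = 0%/12 = 0; months 10+ at r₁ = 22.3%/12 = 0.0185833.
After month 9 (no interest yet): B = £1,750.00 − 9·£50.00 = £1,300.00.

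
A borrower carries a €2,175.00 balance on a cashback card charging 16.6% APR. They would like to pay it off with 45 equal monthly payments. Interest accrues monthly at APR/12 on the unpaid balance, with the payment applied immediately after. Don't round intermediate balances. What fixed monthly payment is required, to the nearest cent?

€65.25

Monthly rate r = 16.6%/12 = 1.38333% = 0.0138333.
Level-payment amortization: P = B₀·r / (1 − (1+r)^(−n)) = 2175.00·0.0138333 / (1 − 1.01383^(−45)).
Denominator 1 − (1+r)^(−45) = 0.461104538.
P = 30.0875 / 0.461104538 ≈ 65.25.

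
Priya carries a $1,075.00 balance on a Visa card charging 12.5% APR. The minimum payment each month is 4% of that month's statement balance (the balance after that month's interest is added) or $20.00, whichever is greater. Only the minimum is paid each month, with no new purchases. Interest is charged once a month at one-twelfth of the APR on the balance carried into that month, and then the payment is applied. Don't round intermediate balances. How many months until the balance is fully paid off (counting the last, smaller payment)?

55 months

Monthly rate r = 12.5%/12 = 1.04167% = 0.0104167.
While 4% of the post-interest balance exceeds $20.00, each month B ← (B·(1+r))·(1 − 0.04), i.e. B shrinks by the factor (1+r)·0.96 = 0.97.
This holds for months 1–26. Entering month 27 the balance is $486.94; 4% of the post-interest balance is now below $20.00, so the flat $20.00 minimum applies from here.
From month 27 a fixed $20.00 at rate r clears $486.94 in 29 more payments. Total: 26 + 29 = 55 months.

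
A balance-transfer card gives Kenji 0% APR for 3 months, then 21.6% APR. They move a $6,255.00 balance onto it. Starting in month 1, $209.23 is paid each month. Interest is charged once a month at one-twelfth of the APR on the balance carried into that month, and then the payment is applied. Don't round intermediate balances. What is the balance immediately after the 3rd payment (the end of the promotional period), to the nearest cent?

$5,627.31

Promo months 1–3 at r₀ = 0%/12 = 0; months 4+ at r₁ = 21.6%/12 = 0.018.
After month 3 (no interest yet): B = $6,255.00 − 3·$209.23 = $5,627.31.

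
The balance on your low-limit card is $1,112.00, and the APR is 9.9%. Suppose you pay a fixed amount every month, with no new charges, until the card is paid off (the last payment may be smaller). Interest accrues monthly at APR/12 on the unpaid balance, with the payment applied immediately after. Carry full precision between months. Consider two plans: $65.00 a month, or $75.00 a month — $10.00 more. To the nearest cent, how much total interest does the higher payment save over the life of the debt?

$12.70

Monthly rate r = 9.9%/12 = 0.825% = 0.00825.
At $65.00/mo: n = ⌈−ln(1 − rB₀/P)/ln(1+r)⌉ = 19 payments (last $33.74); total interest = total paid − $1,112.00 = $91.74.
At $75.00/mo: 16 payments (last $66.04); total interest $79.04.
Interest saved = $91.74 − $79.04 = $12.70.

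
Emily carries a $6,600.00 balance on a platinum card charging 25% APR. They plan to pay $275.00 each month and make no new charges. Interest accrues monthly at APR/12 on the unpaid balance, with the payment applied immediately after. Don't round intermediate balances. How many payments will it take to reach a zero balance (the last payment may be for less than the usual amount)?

34 months

Monthly rate r = 25%/12 = 2.08333% = 0.0208333.
Recurrence: B ← B·(1+r) − $275.00.
Month 1: interest $137.50; balance after payment $6,462.50.
Month 2: interest $134.64; balance after payment $6,322.14.
Closed form: n = −ln(1 − rB₀/P)/ln(1+r) = −ln(0.5)/ln(1.02083) ≈ 33.616, so the balance reaches zero during payment 34.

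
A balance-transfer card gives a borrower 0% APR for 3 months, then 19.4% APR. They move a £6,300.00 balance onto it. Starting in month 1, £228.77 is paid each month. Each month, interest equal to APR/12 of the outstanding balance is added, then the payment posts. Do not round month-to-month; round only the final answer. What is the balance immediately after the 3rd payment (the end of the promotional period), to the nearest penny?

Promo months 1–3 at r₀ = 0%/12 = 0; months 4+ at r₁ = 19.4%/12 = 0.0161667.
After month 3 (no interest yet): B = £6,300.00 − 3·£228.77 = £5,613.69.

£5,613.69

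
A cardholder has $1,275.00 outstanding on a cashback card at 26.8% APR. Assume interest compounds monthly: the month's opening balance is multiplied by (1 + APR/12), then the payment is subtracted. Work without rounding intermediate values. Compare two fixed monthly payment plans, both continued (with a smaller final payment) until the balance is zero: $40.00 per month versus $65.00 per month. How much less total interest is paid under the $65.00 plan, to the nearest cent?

$557.32

Monthly rate r = 26.8%/12 = 2.23333% = 0.0223333.
At $40.00/mo: n = ⌈−ln(1 − rB₀/P)/ln(1+r)⌉ = 57 payments (last $13.60); total interest = total paid − $1,275.00 = $978.60.
At $65.00/mo: 27 payments (last $6.28); total interest $421.28.
Interest saved = $978.60 − $421.28 = $557.32.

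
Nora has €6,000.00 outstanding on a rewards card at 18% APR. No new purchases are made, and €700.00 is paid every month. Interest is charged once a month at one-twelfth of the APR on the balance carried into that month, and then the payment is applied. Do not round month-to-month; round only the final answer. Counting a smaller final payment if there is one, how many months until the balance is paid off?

Monthly rate r = 18%/12 = 1.5% = 0.015.
Recurrence: B ← B·(1+r) − €700.00.
Month 1: interest €90.00; balance after payment €5,390.00.
Month 2: interest €80.85; balance after payment €4,770.85.
Closed form: n = −ln(1 − rB₀/P)/ln(1+r) = −ln(0.87143)/ln(1.015) ≈ 9.243, so the balance reaches zero during payment 10.

10 payments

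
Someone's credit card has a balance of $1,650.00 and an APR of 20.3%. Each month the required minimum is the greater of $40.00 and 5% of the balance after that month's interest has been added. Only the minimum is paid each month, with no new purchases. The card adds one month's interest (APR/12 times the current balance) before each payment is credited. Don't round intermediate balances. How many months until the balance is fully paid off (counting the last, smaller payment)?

Monthly rate r = 20.3%/12 = 1.69167% = 0.0169167.
While 5% of the post-interest balance exceeds $40.00, each month B ← (B·(1+r))·(1 − 0.05), i.e. B shrinks by the factor (1+r)·0.95 = 0.96607.
This holds for months 1–22. Entering month 23 the balance is $772.11; 5% of the post-interest balance is now below $40.00, so the flat $40.00 minimum applies from here.
From month 23 a fixed $40.00 at rate r clears $772.11 in 24 more payments. Total: 22 + 24 = 46 months.

46 months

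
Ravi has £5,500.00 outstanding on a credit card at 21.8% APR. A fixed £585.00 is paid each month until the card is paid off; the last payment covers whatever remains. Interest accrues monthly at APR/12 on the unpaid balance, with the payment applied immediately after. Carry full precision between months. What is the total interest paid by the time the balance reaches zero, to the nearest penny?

Monthly rate r = 21.8%/12 = 1.81667% = 0.0181667.
Payoff takes n = ⌈−ln(1 − rB₀/P)/ln(1+r)⌉ = ⌈10.403⌉ = 11 payments; the last is £237.00.
Total paid = 10·£585.00 + £237.00 = £6,087.00.
Total interest = total paid − principal = £6,087.00 − £5,500.00 = £587.00.

£587.00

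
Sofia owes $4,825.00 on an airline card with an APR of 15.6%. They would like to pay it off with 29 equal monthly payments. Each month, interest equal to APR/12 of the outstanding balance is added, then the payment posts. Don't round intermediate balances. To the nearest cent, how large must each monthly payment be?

$200.77

Monthly rate r = 15.6%/12 = 1.3% = 0.013.
Level-payment amortization: P = B₀·r / (1 − (1+r)^(−n)) = 4825.00·0.013 / (1 − 1.013^(−29)).
Denominator 1 − (1+r)^(−29) = 0.31241549.
P = 62.725 / 0.31241549 ≈ 200.77.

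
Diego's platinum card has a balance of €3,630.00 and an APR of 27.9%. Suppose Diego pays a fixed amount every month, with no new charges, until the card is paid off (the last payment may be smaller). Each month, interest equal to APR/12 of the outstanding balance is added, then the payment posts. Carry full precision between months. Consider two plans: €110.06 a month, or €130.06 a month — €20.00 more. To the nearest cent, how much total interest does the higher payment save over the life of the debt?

Monthly rate r = 27.9%/12 = 2.325% = 0.02325.
At €110.06/mo: n = ⌈−ln(1 − rB₀/P)/ln(1+r)⌉ = 64 payments (last €38.66); total interest = total paid − €3,630.00 = €3,342.44.
At €130.06/mo: 46 payments (last €70.80); total interest €2,293.50.
Interest saved = €3,342.44 − €2,293.50 = €1,048.94.

€1,048.94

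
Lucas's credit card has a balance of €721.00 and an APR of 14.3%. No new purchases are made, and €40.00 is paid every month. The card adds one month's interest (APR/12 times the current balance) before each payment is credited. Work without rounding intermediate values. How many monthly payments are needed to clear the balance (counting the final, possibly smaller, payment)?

Monthly rate r = 14.3%/12 = 1.19167% = 0.0119167.
Recurrence: B ← B·(1+r) − €40.00.
Month 1: interest €8.59; balance after payment €689.59.
Month 2: interest €8.22; balance after payment €657.81.
Closed form: n = −ln(1 − rB₀/P)/ln(1+r) = −ln(0.7852)/ln(1.01192) ≈ 20.413, so the balance reaches zero during payment 21.

21 months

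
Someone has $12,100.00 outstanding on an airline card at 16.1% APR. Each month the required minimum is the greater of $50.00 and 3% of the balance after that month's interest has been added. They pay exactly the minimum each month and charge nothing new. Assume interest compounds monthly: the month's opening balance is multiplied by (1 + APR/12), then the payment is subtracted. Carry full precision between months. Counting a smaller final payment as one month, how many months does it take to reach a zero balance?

Monthly rate r = 16.1%/12 = 1.34167% = 0.0134167.
While 3% of the post-interest balance exceeds $50.00, each month B ← (B·(1+r))·(1 − 0.03), i.e. B shrinks by the factor (1+r)·0.97 = 0.98301.
This holds for months 1–117. Entering month 118 the balance is $1,630.34; 3% of the post-interest balance is now below $50.00, so the flat $50.00 minimum applies from here.
From month 118 a fixed $50.00 at rate r clears $1,630.34 in 44 more payments. Total: 117 + 44 = 161 months.

161 months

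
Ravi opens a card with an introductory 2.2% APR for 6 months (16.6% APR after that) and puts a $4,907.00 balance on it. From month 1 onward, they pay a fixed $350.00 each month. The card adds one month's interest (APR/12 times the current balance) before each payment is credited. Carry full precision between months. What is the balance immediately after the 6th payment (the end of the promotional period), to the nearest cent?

Promo months 1–6 at r₀ = 2.2%/12 = 0.00183333; months 7+ at r₁ = 16.6%/12 = 0.0138333.
After month 6: iterate B ← B·(1+r₀) − $350.00 for 6 months → $2,851.58.

$2,851.58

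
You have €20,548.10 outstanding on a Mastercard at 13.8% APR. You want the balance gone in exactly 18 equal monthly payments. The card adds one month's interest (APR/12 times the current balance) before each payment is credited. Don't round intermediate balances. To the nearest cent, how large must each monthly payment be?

Monthly rate r = 13.8%/12 = 1.15% = 0.0115.
Level-payment amortization: P = B₀·r / (1 − (1+r)^(−n)) = 20548.10·0.0115 / (1 − 1.0115^(−18)).
Denominator 1 − (1+r)^(−18) = 0.186019442.
P = 236.303 / 0.186019442 ≈ 1270.31.

€1,270.31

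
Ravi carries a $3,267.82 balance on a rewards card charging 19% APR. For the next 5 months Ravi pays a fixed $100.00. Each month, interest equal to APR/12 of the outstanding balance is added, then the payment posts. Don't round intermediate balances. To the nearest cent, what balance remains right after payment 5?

$3,018.76

Monthly rate r = 19%/12 = 1.58333% = 0.0158333.
Each month: B ← B·(1+r) − $100.00.
Month 1: interest $51.74; balance after payment $3,219.56.
Month 2: interest $50.98; balance after payment $3,170.54.
Month 3: interest $50.20; balance after payment $3,120.74.
Month 4: interest $49.41; balance after payment $3,070.15.
Month 5: interest $48.61; balance after payment $3,018.76.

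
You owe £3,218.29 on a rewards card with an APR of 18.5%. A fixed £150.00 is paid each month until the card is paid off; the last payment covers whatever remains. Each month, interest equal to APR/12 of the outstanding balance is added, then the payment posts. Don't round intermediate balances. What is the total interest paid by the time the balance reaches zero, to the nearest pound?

Monthly rate r = 18.5%/12 = 1.54167% = 0.0154167.
Payoff takes n = ⌈−ln(1 − rB₀/P)/ln(1+r)⌉ = ⌈26.252⌉ = 27 payments; the last is £37.97.
Total paid = 26·£150.00 + £37.97 = £3,937.97.
Total interest = total paid − principal = £3,937.97 − £3,218.29 = £719.68.

£720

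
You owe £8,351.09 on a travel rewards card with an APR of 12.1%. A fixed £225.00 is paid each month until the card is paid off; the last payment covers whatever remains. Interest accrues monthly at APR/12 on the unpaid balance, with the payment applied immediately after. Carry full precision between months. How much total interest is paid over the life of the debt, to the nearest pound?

£2,163

Monthly rate r = 12.1%/12 = 1.00833% = 0.0100833.
Payoff takes n = ⌈−ln(1 − rB₀/P)/ln(1+r)⌉ = ⌈46.727⌉ = 47 payments; the last is £163.89.
Total paid = 46·£225.00 + £163.89 = £10,513.89.
Total interest = total paid − principal = £10,513.89 − £8,351.09 = £2,162.80.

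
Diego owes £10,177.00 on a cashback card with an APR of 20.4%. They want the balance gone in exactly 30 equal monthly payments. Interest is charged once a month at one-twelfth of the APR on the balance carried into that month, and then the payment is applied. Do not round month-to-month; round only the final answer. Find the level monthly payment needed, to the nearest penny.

£435.87

Monthly rate r = 20.4%/12 = 1.7% = 0.017.
Level-payment amortization: P = B₀·r / (1 − (1+r)^(−n)) = 10177.00·0.017 / (1 − 1.017^(−30)).
Denominator 1 − (1+r)^(−30) = 0.396924879.
P = 173.009 / 0.396924879 ≈ 435.87.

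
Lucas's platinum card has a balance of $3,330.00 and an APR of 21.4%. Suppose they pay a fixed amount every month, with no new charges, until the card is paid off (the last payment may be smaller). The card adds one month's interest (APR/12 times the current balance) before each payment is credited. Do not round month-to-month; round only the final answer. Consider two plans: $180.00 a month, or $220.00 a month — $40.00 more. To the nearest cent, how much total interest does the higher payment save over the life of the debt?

$161.16

Monthly rate r = 21.4%/12 = 1.78333% = 0.0178333.
At $180.00/mo: n = ⌈−ln(1 − rB₀/P)/ln(1+r)⌉ = 23 payments (last $117.24); total interest = total paid − $3,330.00 = $747.24.
At $220.00/mo: 18 payments (last $176.08); total interest $586.08.
Interest saved = $747.24 − $586.08 = $161.16.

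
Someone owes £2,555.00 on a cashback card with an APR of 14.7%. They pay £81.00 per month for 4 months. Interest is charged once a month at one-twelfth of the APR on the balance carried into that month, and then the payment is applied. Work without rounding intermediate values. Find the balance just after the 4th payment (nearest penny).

£2,352.51

Monthly rate r = 14.7%/12 = 1.225% = 0.01225.
Each month: B ← B·(1+r) − £81.00.
Month 1: interest £31.30; balance after payment £2,505.30.
Month 2: interest £30.69; balance after payment £2,454.99.
Month 3: interest £30.07; balance after payment £2,404.06.
Month 4: interest £29.45; balance after payment £2,352.51.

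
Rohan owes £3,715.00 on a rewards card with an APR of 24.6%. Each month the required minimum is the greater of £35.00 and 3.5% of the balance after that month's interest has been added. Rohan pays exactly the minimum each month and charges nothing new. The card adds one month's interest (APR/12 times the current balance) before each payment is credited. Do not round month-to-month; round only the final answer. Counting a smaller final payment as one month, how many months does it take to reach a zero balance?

129 months

Monthly rate r = 24.6%/12 = 2.05% = 0.0205.
While 3.5% of the post-interest balance exceeds £35.00, each month B ← (B·(1+r))·(1 − 0.035), i.e. B shrinks by the factor (1+r)·0.965 = 0.98478.
This holds for months 1–87. Entering month 88 the balance is £978.51; 3.5% of the post-interest balance is now below £35.00, so the flat £35.00 minimum applies from here.
From month 88 a fixed £35.00 at rate r clears £978.51 in 42 more payments. Total: 87 + 42 = 129 months.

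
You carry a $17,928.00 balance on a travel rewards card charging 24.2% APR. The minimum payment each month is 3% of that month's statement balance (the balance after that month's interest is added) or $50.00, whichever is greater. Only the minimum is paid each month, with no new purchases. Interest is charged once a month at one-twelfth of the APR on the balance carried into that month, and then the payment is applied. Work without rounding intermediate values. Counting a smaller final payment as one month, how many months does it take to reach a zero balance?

283 months

Monthly rate r = 24.2%/12 = 2.01667% = 0.0201667.
While 3% of the post-interest balance exceeds $50.00, each month B ← (B·(1+r))·(1 − 0.03), i.e. B shrinks by the factor (1+r)·0.97 = 0.98956.
This holds for months 1–229. Entering month 230 the balance is $1,621.61; 3% of the post-interest balance is now below $50.00, so the flat $50.00 minimum applies from here.
From month 230 a fixed $50.00 at rate r clears $1,621.61 in 54 more payments. Total: 229 + 54 = 283 months.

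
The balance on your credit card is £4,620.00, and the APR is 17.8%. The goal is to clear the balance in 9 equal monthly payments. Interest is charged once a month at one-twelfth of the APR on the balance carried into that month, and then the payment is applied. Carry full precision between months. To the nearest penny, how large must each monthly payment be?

Monthly rate r = 17.8%/12 = 1.48333% = 0.0148333.
Level-payment amortization: P = B₀·r / (1 − (1+r)^(−n)) = 4620.00·0.0148333 / (1 − 1.01483^(−9)).
Denominator 1 − (1+r)^(−9) = 0.124114197.
P = 68.53 / 0.124114197 ≈ 552.15.

£552.15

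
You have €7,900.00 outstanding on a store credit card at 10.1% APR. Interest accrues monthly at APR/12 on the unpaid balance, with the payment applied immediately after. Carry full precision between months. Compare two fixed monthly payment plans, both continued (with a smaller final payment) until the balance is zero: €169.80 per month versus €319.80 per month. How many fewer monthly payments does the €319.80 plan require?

Monthly rate r = 10.1%/12 = 0.841667% = 0.00841667.
At €169.80/mo: n = ⌈−ln(1 − rB₀/P)/ln(1+r)⌉ = 60 payments (last €48.73); total interest = total paid − €7,900.00 = €2,166.93.
At €319.80/mo: 28 payments (last €259.26); total interest €993.86.
Payments saved = 60 − 28 = 32.

32 fewer payments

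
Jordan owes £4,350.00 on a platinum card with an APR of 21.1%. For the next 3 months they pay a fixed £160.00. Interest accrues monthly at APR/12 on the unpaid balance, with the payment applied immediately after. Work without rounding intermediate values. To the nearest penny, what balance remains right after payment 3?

£4,095.03

Monthly rate r = 21.1%/12 = 1.75833% = 0.0175833.
Each month: B ← B·(1+r) − £160.00.
Month 1: interest £76.49; balance after payment £4,266.49.
Month 2: interest £75.02; balance after payment £4,181.51.
Month 3: interest £73.52; balance after payment £4,095.03.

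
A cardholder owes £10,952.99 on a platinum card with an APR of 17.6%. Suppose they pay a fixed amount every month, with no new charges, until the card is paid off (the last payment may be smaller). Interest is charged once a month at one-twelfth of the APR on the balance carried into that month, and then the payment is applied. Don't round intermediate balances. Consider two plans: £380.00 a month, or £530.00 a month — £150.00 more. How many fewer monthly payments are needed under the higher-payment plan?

Monthly rate r = 17.6%/12 = 1.46667% = 0.0146667.
At £380.00/mo: n = ⌈−ln(1 − rB₀/P)/ln(1+r)⌉ = 38 payments (last £281.07); total interest = total paid − £10,952.99 = £3,388.08.
At £530.00/mo: 25 payments (last £425.48); total interest £2,192.49.
Payments saved = 38 − 25 = 13.

13 fewer payments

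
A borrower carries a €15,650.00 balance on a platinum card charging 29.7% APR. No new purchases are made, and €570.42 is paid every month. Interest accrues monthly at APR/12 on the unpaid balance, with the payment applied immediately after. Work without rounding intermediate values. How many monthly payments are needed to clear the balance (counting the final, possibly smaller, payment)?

Monthly rate r = 29.7%/12 = 2.475% = 0.02475.
Recurrence: B ← B·(1+r) − €570.42.
Month 1: interest €387.34; balance after payment €15,466.92.
Month 2: interest €382.81; balance after payment €15,279.30.
Closed form: n = −ln(1 − rB₀/P)/ln(1+r) = −ln(0.32096)/ln(1.02475) ≈ 46.483, so the balance reaches zero during payment 47.

47 payments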